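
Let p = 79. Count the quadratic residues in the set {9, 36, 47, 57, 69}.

(9/79) = +1 → QR.
(36/79) = +1 → QR.
(47/79) = -1 → non-residue.
(57/79) = -1 → non-residue.
(69/79) = -1 → non-residue.
Total quadratic residues among the 5: 2.

2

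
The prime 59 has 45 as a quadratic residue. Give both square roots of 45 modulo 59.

24, 35

Since 59 ≡ 3 (mod 4), a square root of 45 is 45^((59+1)/4) = 45^15 mod 59.
Repeated squaring: 45^2≡19, 45^4≡7, 45^8≡49 (mod 59).
45^15 = 45^(8+4+2+1) ≡ 35 (mod 59).
Check: 35² = 1225 ≡ 45 (mod 59). The two roots are 24 and 35.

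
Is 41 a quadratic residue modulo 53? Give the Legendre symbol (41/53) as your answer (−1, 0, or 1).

Reciprocity: 41 ≡ 1 and 53 ≡ 1 (mod 4), so (41/53) = +(53/41).
Reduce top mod 41: now compute (12/41).
Pull out 2^2: since 41 ≡ 1 (mod 8), (2/41) = +1, so (2/41)^2 = +1.
Reciprocity: 3 ≡ 3 and 41 ≡ 1 (mod 4), so (3/41) = +(41/3).
Reduce top mod 3: now compute (2/3).
Pull out 2: since 3 ≡ 3 (mod 8), (2/3) = -1.
Reached (1/3) = 1. Collecting the sign flips along the way, the symbol is -1.

-1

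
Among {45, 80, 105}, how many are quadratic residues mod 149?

2

(45/149) = +1 → QR.
(80/149) = +1 → QR.
(105/149) = -1 → non-residue.
Total quadratic residues among the 3: 2.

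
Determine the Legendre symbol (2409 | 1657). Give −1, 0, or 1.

1

First reduce: 2409 ≡ 752 (mod 1657).
Pull out 2^4: since 1657 ≡ 1 (mod 8), (2/1657) = +1, so (2/1657)^4 = +1.
Reciprocity: 47 ≡ 3 and 1657 ≡ 1 (mod 4), so (47/1657) = +(1657/47).
Reduce top mod 47: now compute (12/47).
Pull out 2^2: since 47 ≡ 7 (mod 8), (2/47) = +1, so (2/47)^2 = +1.
Reciprocity: 3 ≡ 3 and 47 ≡ 3 (mod 4), so (3/47) = −(47/3).
Reduce top mod 3: now compute (2/3).
Pull out 2: since 3 ≡ 3 (mod 8), (2/3) = -1.
Reached (1/3) = 1. Collecting the sign flips along the way, the symbol is +1.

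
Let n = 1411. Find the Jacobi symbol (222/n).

-1

Pull out 2: since 1411 ≡ 3 (mod 8), (2/1411) = -1.
Reciprocity: 111 ≡ 3 and 1411 ≡ 3 (mod 4), so (111/1411) = −(1411/111).
Reduce top mod 111: now compute (79/111).
Reciprocity: 79 ≡ 3 and 111 ≡ 3 (mod 4), so (79/111) = −(111/79).
Reduce top mod 79: now compute (32/79).
Pull out 2^5: since 79 ≡ 7 (mod 8), (2/79) = +1, so (2/79)^5 = +1.
Reached (1/79) = 1. Collecting the sign flips along the way, the symbol is -1.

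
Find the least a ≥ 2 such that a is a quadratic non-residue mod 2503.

(2/2503) = +1, so 2 is a residue.
(3/2503) = −1, so 3 is the smallest positive non-residue mod 2503.

3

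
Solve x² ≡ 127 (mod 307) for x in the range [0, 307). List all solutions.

110, 197

Since 307 ≡ 3 (mod 4), a square root of 127 is 127^((307+1)/4) = 127^77 mod 307.
Repeated squaring: 127^2≡165, 127^4≡209, 127^8≡87, 127^16≡201, 127^32≡184, 127^64≡86 (mod 307).
127^77 = 127^(64+8+4+1) ≡ 110 (mod 307).
Check: 110² = 12100 ≡ 127 (mod 307). The two roots are 110 and 197.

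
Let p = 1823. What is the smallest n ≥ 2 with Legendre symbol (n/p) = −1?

5

(2/1823) = +1, so 2 is a residue.
(3/1823) = +1, so 3 is a residue.
(4/1823) = +1, so 4 is a residue.
(5/1823) = −1, so 5 is the smallest positive non-residue mod 1823.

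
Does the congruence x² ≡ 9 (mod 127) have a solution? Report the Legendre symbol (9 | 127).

Reciprocity: 9 ≡ 1 and 127 ≡ 3 (mod 4), so (9/127) = +(127/9).
Reduce top mod 9: now compute (1/9).
Reached (1/9) = 1. Collecting the sign flips along the way, the symbol is +1.

1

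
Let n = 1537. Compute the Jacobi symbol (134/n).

Pull out 2: since 1537 ≡ 1 (mod 8), (2/1537) = +1.
Reciprocity: 67 ≡ 3 and 1537 ≡ 1 (mod 4), so (67/1537) = +(1537/67).
Reduce top mod 67: now compute (63/67).
Reciprocity: 63 ≡ 3 and 67 ≡ 3 (mod 4), so (63/67) = −(67/63).
Reduce top mod 63: now compute (4/63).
Pull out 2^2: since 63 ≡ 7 (mod 8), (2/63) = +1, so (2/63)^2 = +1.
Reached (1/63) = 1. Collecting the sign flips along the way, the symbol is -1.

-1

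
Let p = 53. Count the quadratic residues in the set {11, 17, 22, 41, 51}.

2

(11/53) = +1 → QR.
(17/53) = +1 → QR.
(22/53) = -1 → non-residue.
(41/53) = -1 → non-residue.
(51/53) = -1 → non-residue.
Total quadratic residues among the 5: 2.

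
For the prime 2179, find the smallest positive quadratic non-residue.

(2/2179) = −1, so 2 is the smallest positive non-residue mod 2179.

2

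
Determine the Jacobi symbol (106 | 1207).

Pull out 2: since 1207 ≡ 7 (mod 8), (2/1207) = +1.
Reciprocity: 53 ≡ 1 and 1207 ≡ 3 (mod 4), so (53/1207) = +(1207/53).
Reduce top mod 53: now compute (41/53).
Reciprocity: 41 ≡ 1 and 53 ≡ 1 (mod 4), so (41/53) = +(53/41).
Reduce top mod 41: now compute (12/41).
Pull out 2^2: since 41 ≡ 1 (mod 8), (2/41) = +1, so (2/41)^2 = +1.
Reciprocity: 3 ≡ 3 and 41 ≡ 1 (mod 4), so (3/41) = +(41/3).
Reduce top mod 3: now compute (2/3).
Pull out 2: since 3 ≡ 3 (mod 8), (2/3) = -1.
Reached (1/3) = 1. Collecting the sign flips along the way, the symbol is -1.

-1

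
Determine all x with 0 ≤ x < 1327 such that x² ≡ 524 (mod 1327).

Since 1327 ≡ 3 (mod 4), a square root of 524 is 524^((1327+1)/4) = 524^332 mod 1327.
Repeated squaring: 524^2≡1214, 524^4≡826, 524^8≡198, 524^16≡721, 524^32≡984, 524^64≡873, 524^128≡431, 524^256≡1308 (mod 1327).
524^332 = 524^(256+64+8+4) ≡ 827 (mod 1327).
Check: 827² = 683929 ≡ 524 (mod 1327). The two roots are 500 and 827.

500, 827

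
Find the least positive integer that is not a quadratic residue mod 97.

(2/97) = +1, so 2 is a residue.
(3/97) = +1, so 3 is a residue.
(4/97) = +1, so 4 is a residue.
(5/97) = −1, so 5 is the smallest positive non-residue mod 97.

5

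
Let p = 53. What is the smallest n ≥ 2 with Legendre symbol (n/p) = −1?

(2/53) = −1, so 2 is the smallest positive non-residue mod 53.

2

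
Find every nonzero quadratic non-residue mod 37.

Square k = 1,…,18 (k and 37−k give the same square):
1²=1, 2²=4, 3²=9, 4²=16, 5²=25, 6²=36, 7²≡12, 8²≡27, 9²≡7, 10²≡26, 11²≡10, 12²≡33, 13²≡21, 14²≡11, 15²≡3, 16²≡34, 17²≡30, 18²≡28 (mod 37).
The residues are {1, 3, 4, 7, 9, 10, 11, 12, 16, 21, 25, 26, 27, 28, 30, 33, 34, 36}; the non-residues are the remaining 18 nonzero classes.

2 5 6 8 13 14 15 17 18 19 20 22 23 24 29 31 32 35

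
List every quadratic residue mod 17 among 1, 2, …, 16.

Square k = 1,…,8 (k and 17−k give the same square):
1²=1, 2²=4, 3²=9, 4²=16, 5²≡8, 6²≡2, 7²≡15, 8²≡13 (mod 17).
So the quadratic residues mod 17 are {1, 2, 4, 8, 9, 13, 15, 16}.

1, 2, 4, 8, 9, 13, 15, 16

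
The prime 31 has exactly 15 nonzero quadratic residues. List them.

Square k = 1,…,15 (k and 31−k give the same square):
1²=1, 2²=4, 3²=9, 4²=16, 5²=25, 6²≡5, 7²≡18, 8²≡2, 9²≡19, 10²≡7, 11²≡28, 12²≡20, 13²≡14, 14²≡10, 15²≡8 (mod 31).
So the quadratic residues mod 31 are {1, 2, 4, 5, 7, 8, 9, 10, 14, 16, 18, 19, 20, 25, 28}.

1,2,4,5,7,8,9,10,14,16,18,19,20,25,28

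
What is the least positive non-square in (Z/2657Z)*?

3

(2/2657) = +1, so 2 is a residue.
(3/2657) = −1, so 3 is the smallest positive non-residue mod 2657.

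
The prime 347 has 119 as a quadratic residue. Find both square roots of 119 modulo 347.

90, 257

Since 347 ≡ 3 (mod 4), a square root of 119 is 119^((347+1)/4) = 119^87 mod 347.
Repeated squaring: 119^2≡281, 119^4≡192, 119^8≡82, 119^16≡131, 119^32≡158, 119^64≡327 (mod 347).
119^87 = 119^(64+16+4+2+1) ≡ 90 (mod 347).
Check: 90² = 8100 ≡ 119 (mod 347). The two roots are 90 and 257.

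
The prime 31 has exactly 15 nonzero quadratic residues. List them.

1,2,4,5,7,8,9,10,14,16,18,19,20,25,28

Square k = 1,…,15 (k and 31−k give the same square):
1²=1, 2²=4, 3²=9, 4²=16, 5²=25, 6²≡5, 7²≡18, 8²≡2, 9²≡19, 10²≡7, 11²≡28, 12²≡20, 13²≡14, 14²≡10, 15²≡8 (mod 31).
So the quadratic residues mod 31 are {1, 2, 4, 5, 7, 8, 9, 10, 14, 16, 18, 19, 20, 25, 28}.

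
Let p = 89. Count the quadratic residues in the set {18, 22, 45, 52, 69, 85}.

5

(18/89) = +1 → QR.
(22/89) = +1 → QR.
(45/89) = +1 → QR.
(52/89) = -1 → non-residue.
(69/89) = +1 → QR.
(85/89) = +1 → QR.
Total quadratic residues among the 6: 5.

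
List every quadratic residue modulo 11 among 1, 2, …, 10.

1 3 4 5 9

Square k = 1,…,5 (k and 11−k give the same square):
1²=1, 2²=4, 3²=9, 4²≡5, 5²≡3 (mod 11).
So the quadratic residues mod 11 are {1, 3, 4, 5, 9}.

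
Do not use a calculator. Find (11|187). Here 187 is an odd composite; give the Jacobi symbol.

Reciprocity: 11 ≡ 3 and 187 ≡ 3 (mod 4), so (11/187) = −(187/11).
Reduce top mod 11: now compute (0/11).
Top reduces to 0: gcd > 1, so the symbol is 0.

0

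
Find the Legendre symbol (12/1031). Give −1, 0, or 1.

Euler's criterion: (12/1031) ≡ 12^515 (mod 1031).
12^2 ≡ 144 (mod 1031)
12^4 ≡ 116 (mod 1031)
12^8 ≡ 53 (mod 1031)
12^16 ≡ 747 (mod 1031)
12^32 ≡ 238 (mod 1031)
12^64 ≡ 970 (mod 1031)
12^128 ≡ 628 (mod 1031)
12^256 ≡ 542 (mod 1031)
12^512 ≡ 960 (mod 1031)
12^515 = 12^(512+2+1) ≡ 1 (mod 1031).
Result is 1, so (12/1031) = 1.

1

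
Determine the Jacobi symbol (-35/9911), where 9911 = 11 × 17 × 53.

-1

First reduce: -35 ≡ 9876 (mod 9911).
Pull out 2^2: since 9911 ≡ 7 (mod 8), (2/9911) = +1, so (2/9911)^2 = +1.
Reciprocity: 2469 ≡ 1 and 9911 ≡ 3 (mod 4), so (2469/9911) = +(9911/2469).
Reduce top mod 2469: now compute (35/2469).
Reciprocity: 35 ≡ 3 and 2469 ≡ 1 (mod 4), so (35/2469) = +(2469/35).
Reduce top mod 35: now compute (19/35).
Reciprocity: 19 ≡ 3 and 35 ≡ 3 (mod 4), so (19/35) = −(35/19).
Reduce top mod 19: now compute (16/19).
Pull out 2^4: since 19 ≡ 3 (mod 8), (2/19) = -1, so (2/19)^4 = +1.
Reached (1/19) = 1. Collecting the sign flips along the way, the symbol is -1.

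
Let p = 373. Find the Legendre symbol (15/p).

Euler's criterion: (15/373) ≡ 15^186 (mod 373).
15^2 ≡ 225 (mod 373)
15^4 ≡ 270 (mod 373)
15^8 ≡ 165 (mod 373)
15^16 ≡ 369 (mod 373)
15^32 ≡ 16 (mod 373)
15^64 ≡ 256 (mod 373)
15^128 ≡ 261 (mod 373)
15^186 = 15^(128+32+16+8+2) ≡ 372 (mod 373).
Result is 372 ≡ −1, so (15/373) = −1.

-1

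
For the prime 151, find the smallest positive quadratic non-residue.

(2/151) = +1, so 2 is a residue.
(3/151) = −1, so 3 is the smallest positive non-residue mod 151.

3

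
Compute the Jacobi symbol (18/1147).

Pull out 2: since 1147 ≡ 3 (mod 8), (2/1147) = -1.
Reciprocity: 9 ≡ 1 and 1147 ≡ 3 (mod 4), so (9/1147) = +(1147/9).
Reduce top mod 9: now compute (4/9).
Pull out 2^2: since 9 ≡ 1 (mod 8), (2/9) = +1, so (2/9)^2 = +1.
Reached (1/9) = 1. Collecting the sign flips along the way, the symbol is -1.

-1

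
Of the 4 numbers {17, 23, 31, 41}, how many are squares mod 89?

(17/89) = +1 → QR.
(23/89) = -1 → non-residue.
(31/89) = -1 → non-residue.
(41/89) = -1 → non-residue.
Total quadratic residues among the 4: 1.

1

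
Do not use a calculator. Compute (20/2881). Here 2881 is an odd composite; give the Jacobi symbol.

Pull out 2^2: since 2881 ≡ 1 (mod 8), (2/2881) = +1, so (2/2881)^2 = +1.
Reciprocity: 5 ≡ 1 and 2881 ≡ 1 (mod 4), so (5/2881) = +(2881/5).
Reduce top mod 5: now compute (1/5).
Reached (1/5) = 1. Collecting the sign flips along the way, the symbol is +1.

1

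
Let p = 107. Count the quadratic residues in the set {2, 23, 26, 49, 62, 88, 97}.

3

(2/107) = -1 → non-residue.
(23/107) = +1 → QR.
(26/107) = -1 → non-residue.
(49/107) = +1 → QR.
(62/107) = +1 → QR.
(88/107) = -1 → non-residue.
(97/107) = -1 → non-residue.
Total quadratic residues among the 7: 3.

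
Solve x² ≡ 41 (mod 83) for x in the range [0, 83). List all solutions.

37, 46

Since 83 ≡ 3 (mod 4), a square root of 41 is 41^((83+1)/4) = 41^21 mod 83.
Repeated squaring: 41^2≡21, 41^4≡26, 41^8≡12, 41^16≡61 (mod 83).
41^21 = 41^(16+4+1) ≡ 37 (mod 83).
Check: 37² = 1369 ≡ 41 (mod 83). The two roots are 37 and 46.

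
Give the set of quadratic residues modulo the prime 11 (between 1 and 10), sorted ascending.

1, 3, 4, 5, 9

Square k = 1,…,5 (k and 11−k give the same square):
1²=1, 2²=4, 3²=9, 4²≡5, 5²≡3 (mod 11).
So the quadratic residues mod 11 are {1, 3, 4, 5, 9}.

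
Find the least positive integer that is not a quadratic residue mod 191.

(2/191) = +1, so 2 is a residue.
(3/191) = +1, so 3 is a residue.
(4/191) = +1, so 4 is a residue.
(5/191) = +1, so 5 is a residue.
(6/191) = +1, so 6 is a residue.
(7/191) = −1, so 7 is the smallest positive non-residue mod 191.

7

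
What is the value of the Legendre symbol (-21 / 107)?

1

First reduce: -21 ≡ 86 (mod 107).
Pull out 2: since 107 ≡ 3 (mod 8), (2/107) = -1.
Reciprocity: 43 ≡ 3 and 107 ≡ 3 (mod 4), so (43/107) = −(107/43).
Reduce top mod 43: now compute (21/43).
Reciprocity: 21 ≡ 1 and 43 ≡ 3 (mod 4), so (21/43) = +(43/21).
Reduce top mod 21: now compute (1/21).
Reached (1/21) = 1. Collecting the sign flips along the way, the symbol is +1.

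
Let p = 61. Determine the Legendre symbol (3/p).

Euler's criterion: (3/61) ≡ 3^30 (mod 61).
3^2 ≡ 9 (mod 61)
3^4 ≡ 20 (mod 61)
3^8 ≡ 34 (mod 61)
3^16 ≡ 58 (mod 61)
3^30 = 3^(16+8+4+2) ≡ 1 (mod 61).
Result is 1, so (3/61) = 1.

1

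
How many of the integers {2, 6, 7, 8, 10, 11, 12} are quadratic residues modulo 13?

(2/13) = -1 → non-residue.
(6/13) = -1 → non-residue.
(7/13) = -1 → non-residue.
(8/13) = -1 → non-residue.
(10/13) = +1 → QR.
(11/13) = -1 → non-residue.
(12/13) = +1 → QR.
Total quadratic residues among the 7: 2.

2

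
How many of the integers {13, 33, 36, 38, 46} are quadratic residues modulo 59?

2

(13/59) = -1 → non-residue.
(33/59) = -1 → non-residue.
(36/59) = +1 → QR.
(38/59) = -1 → non-residue.
(46/59) = +1 → QR.
Total quadratic residues among the 5: 2.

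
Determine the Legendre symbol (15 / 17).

1

Euler's criterion: (15/17) ≡ 15^8 (mod 17).
15^2 ≡ 4 (mod 17)
15^4 ≡ 16 (mod 17)
15^8 ≡ 1 (mod 17)
15^8 = 15^(8) ≡ 1 (mod 17).
Result is 1, so (15/17) = 1.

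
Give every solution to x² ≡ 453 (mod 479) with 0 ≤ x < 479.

Since 479 ≡ 3 (mod 4), a square root of 453 is 453^((479+1)/4) = 453^120 mod 479.
Repeated squaring: 453^2≡197, 453^4≡10, 453^8≡100, 453^16≡420, 453^32≡128, 453^64≡98 (mod 479).
453^120 = 453^(64+32+16+8) ≡ 211 (mod 479).
Check: 211² = 44521 ≡ 453 (mod 479). The two roots are 211 and 268.

211, 268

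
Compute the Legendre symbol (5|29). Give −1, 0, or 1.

Reciprocity: 5 ≡ 1 and 29 ≡ 1 (mod 4), so (5/29) = +(29/5).
Reduce top mod 5: now compute (4/5).
Pull out 2^2: since 5 ≡ 5 (mod 8), (2/5) = -1, so (2/5)^2 = +1.
Reached (1/5) = 1. Collecting the sign flips along the way, the symbol is +1.

1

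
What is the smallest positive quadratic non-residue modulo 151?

(2/151) = +1, so 2 is a residue.
(3/151) = −1, so 3 is the smallest positive non-residue mod 151.

3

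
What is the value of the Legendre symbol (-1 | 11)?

First reduce: -1 ≡ 10 (mod 11).
Pull out 2: since 11 ≡ 3 (mod 8), (2/11) = -1.
Reciprocity: 5 ≡ 1 and 11 ≡ 3 (mod 4), so (5/11) = +(11/5).
Reduce top mod 5: now compute (1/5).
Reached (1/5) = 1. Collecting the sign flips along the way, the symbol is -1.

-1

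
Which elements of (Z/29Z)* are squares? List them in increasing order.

1,4,5,6,7,9,13,16,20,22,23,24,25,28

Square k = 1,…,14 (k and 29−k give the same square):
1²=1, 2²=4, 3²=9, 4²=16, 5²=25, 6²≡7, 7²≡20, 8²≡6, 9²≡23, 10²≡13, 11²≡5, 12²≡28, 13²≡24, 14²≡22 (mod 29).
So the quadratic residues mod 29 are {1, 4, 5, 6, 7, 9, 13, 16, 20, 22, 23, 24, 25, 28}.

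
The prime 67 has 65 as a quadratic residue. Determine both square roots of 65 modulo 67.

Since 67 ≡ 3 (mod 4), a square root of 65 is 65^((67+1)/4) = 65^17 mod 67.
Repeated squaring: 65^2≡4, 65^4≡16, 65^8≡55, 65^16≡10 (mod 67).
65^17 = 65^(16+1) ≡ 47 (mod 67).
Check: 47² = 2209 ≡ 65 (mod 67). The two roots are 20 and 47.

20, 47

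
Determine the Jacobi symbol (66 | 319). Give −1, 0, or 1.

0

Pull out 2: since 319 ≡ 7 (mod 8), (2/319) = +1.
Reciprocity: 33 ≡ 1 and 319 ≡ 3 (mod 4), so (33/319) = +(319/33).
Reduce top mod 33: now compute (22/33).
Pull out 2: since 33 ≡ 1 (mod 8), (2/33) = +1.
Reciprocity: 11 ≡ 3 and 33 ≡ 1 (mod 4), so (11/33) = +(33/11).
Reduce top mod 11: now compute (0/11).
Top reduces to 0: gcd > 1, so the symbol is 0.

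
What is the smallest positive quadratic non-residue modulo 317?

(2/317) = −1, so 2 is the smallest positive non-residue mod 317.

2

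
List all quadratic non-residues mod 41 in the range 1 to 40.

3,6,7,11,12,13,14,15,17,19,22,24,26,27,28,29,30,34,35,38

Square k = 1,…,20 (k and 41−k give the same square):
1²=1, 2²=4, 3²=9, 4²=16, 5²=25, 6²=36, 7²≡8, 8²≡23, 9²≡40, 10²≡18, 11²≡39, 12²≡21, 13²≡5, 14²≡32, 15²≡20, 16²≡10, 17²≡2, 18²≡37, 19²≡33, 20²≡31 (mod 41).
The residues are {1, 2, 4, 5, 8, 9, 10, 16, 18, 20, 21, 23, 25, 31, 32, 33, 36, 37, 39, 40}; the non-residues are the remaining 20 nonzero classes.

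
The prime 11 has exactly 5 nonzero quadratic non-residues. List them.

Square k = 1,…,5 (k and 11−k give the same square):
1²=1, 2²=4, 3²=9, 4²≡5, 5²≡3 (mod 11).
The residues are {1, 3, 4, 5, 9}; the non-residues are the remaining 5 nonzero classes.

2, 6, 7, 8, 10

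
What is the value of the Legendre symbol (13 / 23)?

1

Reciprocity: 13 ≡ 1 and 23 ≡ 3 (mod 4), so (13/23) = +(23/13).
Reduce top mod 13: now compute (10/13).
Pull out 2: since 13 ≡ 5 (mod 8), (2/13) = -1.
Reciprocity: 5 ≡ 1 and 13 ≡ 1 (mod 4), so (5/13) = +(13/5).
Reduce top mod 5: now compute (3/5).
Reciprocity: 3 ≡ 3 and 5 ≡ 1 (mod 4), so (3/5) = +(5/3).
Reduce top mod 3: now compute (2/3).
Pull out 2: since 3 ≡ 3 (mod 8), (2/3) = -1.
Reached (1/3) = 1. Collecting the sign flips along the way, the symbol is +1.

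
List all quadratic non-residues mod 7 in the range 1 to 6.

Square k = 1,…,3 (k and 7−k give the same square):
1²=1, 2²=4, 3²≡2 (mod 7).
The residues are {1, 2, 4}; the non-residues are the remaining 3 nonzero classes.

3 5 6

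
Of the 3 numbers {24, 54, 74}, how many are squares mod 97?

2

(24/97) = +1 → QR.
(54/97) = +1 → QR.
(74/97) = -1 → non-residue.
Total quadratic residues among the 3: 2.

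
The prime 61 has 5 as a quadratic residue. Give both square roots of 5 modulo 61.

61 ≡ 1 (mod 4), so we find a root by search.
Trying successive values, 26² = 676 ≡ 5 (mod 61). The other root is 61 − 26 = 35.

26, 35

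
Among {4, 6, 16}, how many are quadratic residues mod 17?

2

(4/17) = +1 → QR.
(6/17) = -1 → non-residue.
(16/17) = +1 → QR.
Total quadratic residues among the 3: 2.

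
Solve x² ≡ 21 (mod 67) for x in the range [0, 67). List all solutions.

17, 50

Since 67 ≡ 3 (mod 4), a square root of 21 is 21^((67+1)/4) = 21^17 mod 67.
Repeated squaring: 21^2≡39, 21^4≡47, 21^8≡65, 21^16≡4 (mod 67).
21^17 = 21^(16+1) ≡ 17 (mod 67).
Check: 17² = 289 ≡ 21 (mod 67). The two roots are 17 and 50.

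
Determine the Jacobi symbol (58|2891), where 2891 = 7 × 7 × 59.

-1

Pull out 2: since 2891 ≡ 3 (mod 8), (2/2891) = -1.
Reciprocity: 29 ≡ 1 and 2891 ≡ 3 (mod 4), so (29/2891) = +(2891/29).
Reduce top mod 29: now compute (20/29).
Pull out 2^2: since 29 ≡ 5 (mod 8), (2/29) = -1, so (2/29)^2 = +1.
Reciprocity: 5 ≡ 1 and 29 ≡ 1 (mod 4), so (5/29) = +(29/5).
Reduce top mod 5: now compute (4/5).
Pull out 2^2: since 5 ≡ 5 (mod 8), (2/5) = -1, so (2/5)^2 = +1.
Reached (1/5) = 1. Collecting the sign flips along the way, the symbol is -1.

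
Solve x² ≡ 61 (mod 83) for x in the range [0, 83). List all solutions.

Since 83 ≡ 3 (mod 4), a square root of 61 is 61^((83+1)/4) = 61^21 mod 83.
Repeated squaring: 61^2≡69, 61^4≡30, 61^8≡70, 61^16≡3 (mod 83).
61^21 = 61^(16+4+1) ≡ 12 (mod 83).
Check: 12² = 144 ≡ 61 (mod 83). The two roots are 12 and 71.

12, 71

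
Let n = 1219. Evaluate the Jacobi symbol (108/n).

Pull out 2^2: since 1219 ≡ 3 (mod 8), (2/1219) = -1, so (2/1219)^2 = +1.
Reciprocity: 27 ≡ 3 and 1219 ≡ 3 (mod 4), so (27/1219) = −(1219/27).
Reduce top mod 27: now compute (4/27).
Pull out 2^2: since 27 ≡ 3 (mod 8), (2/27) = -1, so (2/27)^2 = +1.
Reached (1/27) = 1. Collecting the sign flips along the way, the symbol is -1.

-1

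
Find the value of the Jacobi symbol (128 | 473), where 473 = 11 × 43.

1

Pull out 2^7: since 473 ≡ 1 (mod 8), (2/473) = +1, so (2/473)^7 = +1.
Reached (1/473) = 1. Collecting the sign flips along the way, the symbol is +1.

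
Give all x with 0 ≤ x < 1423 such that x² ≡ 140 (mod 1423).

309, 1114

Since 1423 ≡ 3 (mod 4), a square root of 140 is 140^((1423+1)/4) = 140^356 mod 1423.
Repeated squaring: 140^2≡1101, 140^4≡1228, 140^8≡1027, 140^16≡286, 140^32≡685, 140^64≡1058, 140^128≡886, 140^256≡923 (mod 1423).
140^356 = 140^(256+64+32+4) ≡ 1114 (mod 1423).
Check: 1114² = 1240996 ≡ 140 (mod 1423). The two roots are 309 and 1114.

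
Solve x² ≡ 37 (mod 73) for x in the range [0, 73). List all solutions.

73 ≡ 1 (mod 4), so we find a root by search.
Trying successive values, 16² = 256 ≡ 37 (mod 73). The other root is 73 − 16 = 57.

16, 57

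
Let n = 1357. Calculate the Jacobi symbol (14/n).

1

Pull out 2: since 1357 ≡ 5 (mod 8), (2/1357) = -1.
Reciprocity: 7 ≡ 3 and 1357 ≡ 1 (mod 4), so (7/1357) = +(1357/7).
Reduce top mod 7: now compute (6/7).
Pull out 2: since 7 ≡ 7 (mod 8), (2/7) = +1.
Reciprocity: 3 ≡ 3 and 7 ≡ 3 (mod 4), so (3/7) = −(7/3).
Reduce top mod 3: now compute (1/3).
Reached (1/3) = 1. Collecting the sign flips along the way, the symbol is +1.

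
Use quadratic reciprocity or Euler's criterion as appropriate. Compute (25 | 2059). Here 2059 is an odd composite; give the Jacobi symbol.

Reciprocity: 25 ≡ 1 and 2059 ≡ 3 (mod 4), so (25/2059) = +(2059/25).
Reduce top mod 25: now compute (9/25).
Reciprocity: 9 ≡ 1 and 25 ≡ 1 (mod 4), so (9/25) = +(25/9).
Reduce top mod 9: now compute (7/9).
Reciprocity: 7 ≡ 3 and 9 ≡ 1 (mod 4), so (7/9) = +(9/7).
Reduce top mod 7: now compute (2/7).
Pull out 2: since 7 ≡ 7 (mod 8), (2/7) = +1.
Reached (1/7) = 1. Collecting the sign flips along the way, the symbol is +1.

1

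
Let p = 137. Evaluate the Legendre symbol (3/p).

Reciprocity: 3 ≡ 3 and 137 ≡ 1 (mod 4), so (3/137) = +(137/3).
Reduce top mod 3: now compute (2/3).
Pull out 2: since 3 ≡ 3 (mod 8), (2/3) = -1.
Reached (1/3) = 1. Collecting the sign flips along the way, the symbol is -1.

-1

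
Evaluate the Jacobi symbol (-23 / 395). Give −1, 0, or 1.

First reduce: -23 ≡ 372 (mod 395).
Pull out 2^2: since 395 ≡ 3 (mod 8), (2/395) = -1, so (2/395)^2 = +1.
Reciprocity: 93 ≡ 1 and 395 ≡ 3 (mod 4), so (93/395) = +(395/93).
Reduce top mod 93: now compute (23/93).
Reciprocity: 23 ≡ 3 and 93 ≡ 1 (mod 4), so (23/93) = +(93/23).
Reduce top mod 23: now compute (1/23).
Reached (1/23) = 1. Collecting the sign flips along the way, the symbol is +1.

1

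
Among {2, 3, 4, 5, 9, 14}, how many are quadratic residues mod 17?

(2/17) = +1 → QR.
(3/17) = -1 → non-residue.
(4/17) = +1 → QR.
(5/17) = -1 → non-residue.
(9/17) = +1 → QR.
(14/17) = -1 → non-residue.
Total quadratic residues among the 6: 3.

3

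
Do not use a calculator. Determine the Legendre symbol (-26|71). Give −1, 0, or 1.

Euler's criterion: (-26/71) ≡ 45^35 (mod 71).
45^2 ≡ 37 (mod 71)
45^4 ≡ 20 (mod 71)
45^8 ≡ 45 (mod 71)
45^16 ≡ 37 (mod 71)
45^32 ≡ 20 (mod 71)
45^35 = 45^(32+2+1) ≡ 1 (mod 71).
Result is 1, so (-26/71) = 1.

1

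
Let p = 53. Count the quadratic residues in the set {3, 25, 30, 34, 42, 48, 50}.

2

(3/53) = -1 → non-residue.
(25/53) = +1 → QR.
(30/53) = -1 → non-residue.
(34/53) = -1 → non-residue.
(42/53) = +1 → QR.
(48/53) = -1 → non-residue.
(50/53) = -1 → non-residue.
Total quadratic residues among the 7: 2.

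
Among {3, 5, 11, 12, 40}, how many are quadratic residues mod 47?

2

(3/47) = +1 → QR.
(5/47) = -1 → non-residue.
(11/47) = -1 → non-residue.
(12/47) = +1 → QR.
(40/47) = -1 → non-residue.
Total quadratic residues among the 5: 2.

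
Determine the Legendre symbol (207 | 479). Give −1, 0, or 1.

Reciprocity: 207 ≡ 3 and 479 ≡ 3 (mod 4), so (207/479) = −(479/207).
Reduce top mod 207: now compute (65/207).
Reciprocity: 65 ≡ 1 and 207 ≡ 3 (mod 4), so (65/207) = +(207/65).
Reduce top mod 65: now compute (12/65).
Pull out 2^2: since 65 ≡ 1 (mod 8), (2/65) = +1, so (2/65)^2 = +1.
Reciprocity: 3 ≡ 3 and 65 ≡ 1 (mod 4), so (3/65) = +(65/3).
Reduce top mod 3: now compute (2/3).
Pull out 2: since 3 ≡ 3 (mod 8), (2/3) = -1.
Reached (1/3) = 1. Collecting the sign flips along the way, the symbol is +1.

1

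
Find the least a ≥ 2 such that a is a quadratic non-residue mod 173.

(2/173) = −1, so 2 is the smallest positive non-residue mod 173.

2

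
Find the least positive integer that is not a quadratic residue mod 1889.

3

(2/1889) = +1, so 2 is a residue.
(3/1889) = −1, so 3 is the smallest positive non-residue mod 1889.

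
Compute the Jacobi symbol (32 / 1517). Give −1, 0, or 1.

-1

Pull out 2^5: since 1517 ≡ 5 (mod 8), (2/1517) = -1, so (2/1517)^5 = -1.
Reached (1/1517) = 1. Collecting the sign flips along the way, the symbol is -1.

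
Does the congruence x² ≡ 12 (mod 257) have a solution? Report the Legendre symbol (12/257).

-1

Pull out 2^2: since 257 ≡ 1 (mod 8), (2/257) = +1, so (2/257)^2 = +1.
Reciprocity: 3 ≡ 3 and 257 ≡ 1 (mod 4), so (3/257) = +(257/3).
Reduce top mod 3: now compute (2/3).
Pull out 2: since 3 ≡ 3 (mod 8), (2/3) = -1.
Reached (1/3) = 1. Collecting the sign flips along the way, the symbol is -1.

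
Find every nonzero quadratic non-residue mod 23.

Square k = 1,…,11 (k and 23−k give the same square):
1²=1, 2²=4, 3²=9, 4²=16, 5²≡2, 6²≡13, 7²≡3, 8²≡18, 9²≡12, 10²≡8, 11²≡6 (mod 23).
The residues are {1, 2, 3, 4, 6, 8, 9, 12, 13, 16, 18}; the non-residues are the remaining 11 nonzero classes.

5, 7, 10, 11, 14, 15, 17, 19, 20, 21, 22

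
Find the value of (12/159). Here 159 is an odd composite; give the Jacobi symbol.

0

Pull out 2^2: since 159 ≡ 7 (mod 8), (2/159) = +1, so (2/159)^2 = +1.
Reciprocity: 3 ≡ 3 and 159 ≡ 3 (mod 4), so (3/159) = −(159/3).
Reduce top mod 3: now compute (0/3).
Top reduces to 0: gcd > 1, so the symbol is 0.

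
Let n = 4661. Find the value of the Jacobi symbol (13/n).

-1

Reciprocity: 13 ≡ 1 and 4661 ≡ 1 (mod 4), so (13/4661) = +(4661/13).
Reduce top mod 13: now compute (7/13).
Reciprocity: 7 ≡ 3 and 13 ≡ 1 (mod 4), so (7/13) = +(13/7).
Reduce top mod 7: now compute (6/7).
Pull out 2: since 7 ≡ 7 (mod 8), (2/7) = +1.
Reciprocity: 3 ≡ 3 and 7 ≡ 3 (mod 4), so (3/7) = −(7/3).
Reduce top mod 3: now compute (1/3).
Reached (1/3) = 1. Collecting the sign flips along the way, the symbol is -1.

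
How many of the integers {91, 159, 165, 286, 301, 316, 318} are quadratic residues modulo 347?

(91/347) = -1 → non-residue.
(159/347) = +1 → QR.
(165/347) = -1 → non-residue.
(286/347) = -1 → non-residue.
(301/347) = -1 → non-residue.
(316/347) = -1 → non-residue.
(318/347) = -1 → non-residue.
Total quadratic residues among the 7: 1.

1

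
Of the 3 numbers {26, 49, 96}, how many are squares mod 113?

2

(26/113) = +1 → QR.
(49/113) = +1 → QR.
(96/113) = -1 → non-residue.
Total quadratic residues among the 3: 2.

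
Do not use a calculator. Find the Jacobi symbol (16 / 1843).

Pull out 2^4: since 1843 ≡ 3 (mod 8), (2/1843) = -1, so (2/1843)^4 = +1.
Reached (1/1843) = 1. Collecting the sign flips along the way, the symbol is +1.

1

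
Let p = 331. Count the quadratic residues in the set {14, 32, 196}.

(14/331) = +1 → QR.
(32/331) = -1 → non-residue.
(196/331) = +1 → QR.
Total quadratic residues among the 3: 2.

2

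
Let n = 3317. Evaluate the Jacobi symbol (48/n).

-1

Pull out 2^4: since 3317 ≡ 5 (mod 8), (2/3317) = -1, so (2/3317)^4 = +1.
Reciprocity: 3 ≡ 3 and 3317 ≡ 1 (mod 4), so (3/3317) = +(3317/3).
Reduce top mod 3: now compute (2/3).
Pull out 2: since 3 ≡ 3 (mod 8), (2/3) = -1.
Reached (1/3) = 1. Collecting the sign flips along the way, the symbol is -1.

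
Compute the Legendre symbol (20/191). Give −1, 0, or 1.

Pull out 2^2: since 191 ≡ 7 (mod 8), (2/191) = +1, so (2/191)^2 = +1.
Reciprocity: 5 ≡ 1 and 191 ≡ 3 (mod 4), so (5/191) = +(191/5).
Reduce top mod 5: now compute (1/5).
Reached (1/5) = 1. Collecting the sign flips along the way, the symbol is +1.

1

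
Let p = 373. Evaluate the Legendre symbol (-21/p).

1

First reduce: -21 ≡ 352 (mod 373).
Pull out 2^5: since 373 ≡ 5 (mod 8), (2/373) = -1, so (2/373)^5 = -1.
Reciprocity: 11 ≡ 3 and 373 ≡ 1 (mod 4), so (11/373) = +(373/11).
Reduce top mod 11: now compute (10/11).
Pull out 2: since 11 ≡ 3 (mod 8), (2/11) = -1.
Reciprocity: 5 ≡ 1 and 11 ≡ 3 (mod 4), so (5/11) = +(11/5).
Reduce top mod 5: now compute (1/5).
Reached (1/5) = 1. Collecting the sign flips along the way, the symbol is +1.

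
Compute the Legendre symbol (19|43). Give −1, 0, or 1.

Euler's criterion: (19/43) ≡ 19^21 (mod 43).
19^2 ≡ 17 (mod 43)
19^4 ≡ 31 (mod 43)
19^8 ≡ 15 (mod 43)
19^16 ≡ 10 (mod 43)
19^21 = 19^(16+4+1) ≡ 42 (mod 43).
Result is 42 ≡ −1, so (19/43) = −1.

-1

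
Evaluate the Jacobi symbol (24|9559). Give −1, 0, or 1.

Pull out 2^3: since 9559 ≡ 7 (mod 8), (2/9559) = +1, so (2/9559)^3 = +1.
Reciprocity: 3 ≡ 3 and 9559 ≡ 3 (mod 4), so (3/9559) = −(9559/3).
Reduce top mod 3: now compute (1/3).
Reached (1/3) = 1. Collecting the sign flips along the way, the symbol is -1.

-1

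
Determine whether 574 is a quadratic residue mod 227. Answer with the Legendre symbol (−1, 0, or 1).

1

First reduce: 574 ≡ 120 (mod 227).
Pull out 2^3: since 227 ≡ 3 (mod 8), (2/227) = -1, so (2/227)^3 = -1.
Reciprocity: 15 ≡ 3 and 227 ≡ 3 (mod 4), so (15/227) = −(227/15).
Reduce top mod 15: now compute (2/15).
Pull out 2: since 15 ≡ 7 (mod 8), (2/15) = +1.
Reached (1/15) = 1. Collecting the sign flips along the way, the symbol is +1.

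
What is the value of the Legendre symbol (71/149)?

Euler's criterion: (71/149) ≡ 71^74 (mod 149).
71^2 ≡ 124 (mod 149)
71^4 ≡ 29 (mod 149)
71^8 ≡ 96 (mod 149)
71^16 ≡ 127 (mod 149)
71^32 ≡ 37 (mod 149)
71^64 ≡ 28 (mod 149)
71^74 = 71^(64+8+2) ≡ 148 (mod 149).
Result is 148 ≡ −1, so (71/149) = −1.

-1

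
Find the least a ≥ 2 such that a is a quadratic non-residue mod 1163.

2

(2/1163) = −1, so 2 is the smallest positive non-residue mod 1163.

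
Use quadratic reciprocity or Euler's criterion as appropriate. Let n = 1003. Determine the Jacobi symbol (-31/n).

-1

First reduce: -31 ≡ 972 (mod 1003).
Pull out 2^2: since 1003 ≡ 3 (mod 8), (2/1003) = -1, so (2/1003)^2 = +1.
Reciprocity: 243 ≡ 3 and 1003 ≡ 3 (mod 4), so (243/1003) = −(1003/243).
Reduce top mod 243: now compute (31/243).
Reciprocity: 31 ≡ 3 and 243 ≡ 3 (mod 4), so (31/243) = −(243/31).
Reduce top mod 31: now compute (26/31).
Pull out 2: since 31 ≡ 7 (mod 8), (2/31) = +1.
Reciprocity: 13 ≡ 1 and 31 ≡ 3 (mod 4), so (13/31) = +(31/13).
Reduce top mod 13: now compute (5/13).
Reciprocity: 5 ≡ 1 and 13 ≡ 1 (mod 4), so (5/13) = +(13/5).
Reduce top mod 5: now compute (3/5).
Reciprocity: 3 ≡ 3 and 5 ≡ 1 (mod 4), so (3/5) = +(5/3).
Reduce top mod 3: now compute (2/3).
Pull out 2: since 3 ≡ 3 (mod 8), (2/3) = -1.
Reached (1/3) = 1. Collecting the sign flips along the way, the symbol is -1.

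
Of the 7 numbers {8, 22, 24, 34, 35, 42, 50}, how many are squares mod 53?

(8/53) = -1 → non-residue.
(22/53) = -1 → non-residue.
(24/53) = +1 → QR.
(34/53) = -1 → non-residue.
(35/53) = -1 → non-residue.
(42/53) = +1 → QR.
(50/53) = -1 → non-residue.
Total quadratic residues among the 7: 2.

2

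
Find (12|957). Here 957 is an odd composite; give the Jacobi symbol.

0

Pull out 2^2: since 957 ≡ 5 (mod 8), (2/957) = -1, so (2/957)^2 = +1.
Reciprocity: 3 ≡ 3 and 957 ≡ 1 (mod 4), so (3/957) = +(957/3).
Reduce top mod 3: now compute (0/3).
Top reduces to 0: gcd > 1, so the symbol is 0.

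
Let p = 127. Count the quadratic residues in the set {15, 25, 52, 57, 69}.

4

(15/127) = +1 → QR.
(25/127) = +1 → QR.
(52/127) = +1 → QR.
(57/127) = -1 → non-residue.
(69/127) = +1 → QR.
Total quadratic residues among the 5: 4.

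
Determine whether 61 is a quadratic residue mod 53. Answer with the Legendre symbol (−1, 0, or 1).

-1

First reduce: 61 ≡ 8 (mod 53).
Pull out 2^3: since 53 ≡ 5 (mod 8), (2/53) = -1, so (2/53)^3 = -1.
Reached (1/53) = 1. Collecting the sign flips along the way, the symbol is -1.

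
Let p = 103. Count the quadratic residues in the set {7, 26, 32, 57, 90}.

(7/103) = +1 → QR.
(26/103) = +1 → QR.
(32/103) = +1 → QR.
(57/103) = -1 → non-residue.
(90/103) = -1 → non-residue.
Total quadratic residues among the 5: 3.

3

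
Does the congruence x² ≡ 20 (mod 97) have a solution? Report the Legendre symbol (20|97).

-1

Pull out 2^2: since 97 ≡ 1 (mod 8), (2/97) = +1, so (2/97)^2 = +1.
Reciprocity: 5 ≡ 1 and 97 ≡ 1 (mod 4), so (5/97) = +(97/5).
Reduce top mod 5: now compute (2/5).
Pull out 2: since 5 ≡ 5 (mod 8), (2/5) = -1.
Reached (1/5) = 1. Collecting the sign flips along the way, the symbol is -1.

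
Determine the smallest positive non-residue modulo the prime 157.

(2/157) = −1, so 2 is the smallest positive non-residue mod 157.

2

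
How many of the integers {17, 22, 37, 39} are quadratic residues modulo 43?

1

(17/43) = +1 → QR.
(22/43) = -1 → non-residue.
(37/43) = -1 → non-residue.
(39/43) = -1 → non-residue.
Total quadratic residues among the 4: 1.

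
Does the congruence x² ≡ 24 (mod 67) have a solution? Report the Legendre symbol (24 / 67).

1

Pull out 2^3: since 67 ≡ 3 (mod 8), (2/67) = -1, so (2/67)^3 = -1.
Reciprocity: 3 ≡ 3 and 67 ≡ 3 (mod 4), so (3/67) = −(67/3).
Reduce top mod 3: now compute (1/3).
Reached (1/3) = 1. Collecting the sign flips along the way, the symbol is +1.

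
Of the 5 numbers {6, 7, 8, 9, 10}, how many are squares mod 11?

(6/11) = -1 → non-residue.
(7/11) = -1 → non-residue.
(8/11) = -1 → non-residue.
(9/11) = +1 → QR.
(10/11) = -1 → non-residue.
Total quadratic residues among the 5: 1.

1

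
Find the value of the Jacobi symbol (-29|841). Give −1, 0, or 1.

First reduce: -29 ≡ 812 (mod 841).
Pull out 2^2: since 841 ≡ 1 (mod 8), (2/841) = +1, so (2/841)^2 = +1.
Reciprocity: 203 ≡ 3 and 841 ≡ 1 (mod 4), so (203/841) = +(841/203).
Reduce top mod 203: now compute (29/203).
Reciprocity: 29 ≡ 1 and 203 ≡ 3 (mod 4), so (29/203) = +(203/29).
Reduce top mod 29: now compute (0/29).
Top reduces to 0: gcd > 1, so the symbol is 0.

0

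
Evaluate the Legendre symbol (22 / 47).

Euler's criterion: (22/47) ≡ 22^23 (mod 47).
22^2 ≡ 14 (mod 47)
22^4 ≡ 8 (mod 47)
22^8 ≡ 17 (mod 47)
22^16 ≡ 7 (mod 47)
22^23 = 22^(16+4+2+1) ≡ 46 (mod 47).
Result is 46 ≡ −1, so (22/47) = −1.

-1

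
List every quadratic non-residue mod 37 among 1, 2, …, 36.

Square k = 1,…,18 (k and 37−k give the same square):
1²=1, 2²=4, 3²=9, 4²=16, 5²=25, 6²=36, 7²≡12, 8²≡27, 9²≡7, 10²≡26, 11²≡10, 12²≡33, 13²≡21, 14²≡11, 15²≡3, 16²≡34, 17²≡30, 18²≡28 (mod 37).
The residues are {1, 3, 4, 7, 9, 10, 11, 12, 16, 21, 25, 26, 27, 28, 30, 33, 34, 36}; the non-residues are the remaining 18 nonzero classes.

2 5 6 8 13 14 15 17 18 19 20 22 23 24 29 31 32 35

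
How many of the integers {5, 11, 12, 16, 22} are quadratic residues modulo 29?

3

(5/29) = +1 → QR.
(11/29) = -1 → non-residue.
(12/29) = -1 → non-residue.
(16/29) = +1 → QR.
(22/29) = +1 → QR.
Total quadratic residues among the 5: 3.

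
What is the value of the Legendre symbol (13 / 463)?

Euler's criterion: (13/463) ≡ 13^231 (mod 463).
13^2 ≡ 169 (mod 463)
13^4 ≡ 318 (mod 463)
13^8 ≡ 190 (mod 463)
13^16 ≡ 449 (mod 463)
13^32 ≡ 196 (mod 463)
13^64 ≡ 450 (mod 463)
13^128 ≡ 169 (mod 463)
13^231 = 13^(128+64+32+4+2+1) ≡ 462 (mod 463).
Result is 462 ≡ −1, so (13/463) = −1.

-1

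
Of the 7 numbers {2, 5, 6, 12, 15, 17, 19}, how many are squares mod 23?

3

(2/23) = +1 → QR.
(5/23) = -1 → non-residue.
(6/23) = +1 → QR.
(12/23) = +1 → QR.
(15/23) = -1 → non-residue.
(17/23) = -1 → non-residue.
(19/23) = -1 → non-residue.
Total quadratic residues among the 7: 3.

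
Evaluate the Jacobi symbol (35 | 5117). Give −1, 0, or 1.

Reciprocity: 35 ≡ 3 and 5117 ≡ 1 (mod 4), so (35/5117) = +(5117/35).
Reduce top mod 35: now compute (7/35).
Reciprocity: 7 ≡ 3 and 35 ≡ 3 (mod 4), so (7/35) = −(35/7).
Reduce top mod 7: now compute (0/7).
Top reduces to 0: gcd > 1, so the symbol is 0.

0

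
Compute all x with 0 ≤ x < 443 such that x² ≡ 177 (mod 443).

Since 443 ≡ 3 (mod 4), a square root of 177 is 177^((443+1)/4) = 177^111 mod 443.
Repeated squaring: 177^2≡319, 177^4≡314, 177^8≡250, 177^16≡37, 177^32≡40, 177^64≡271 (mod 443).
177^111 = 177^(64+32+8+4+2+1) ≡ 61 (mod 443).
Check: 61² = 3721 ≡ 177 (mod 443). The two roots are 61 and 382.

61, 382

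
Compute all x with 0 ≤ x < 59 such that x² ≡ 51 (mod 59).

Since 59 ≡ 3 (mod 4), a square root of 51 is 51^((59+1)/4) = 51^15 mod 59.
Repeated squaring: 51^2≡5, 51^4≡25, 51^8≡35 (mod 59).
51^15 = 51^(8+4+2+1) ≡ 46 (mod 59).
Check: 46² = 2116 ≡ 51 (mod 59). The two roots are 13 and 46.

13, 46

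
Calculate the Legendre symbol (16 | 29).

1

Euler's criterion: (16/29) ≡ 16^14 (mod 29).
16^2 ≡ 24 (mod 29)
16^4 ≡ 25 (mod 29)
16^8 ≡ 16 (mod 29)
16^14 = 16^(8+4+2) ≡ 1 (mod 29).
Result is 1, so (16/29) = 1.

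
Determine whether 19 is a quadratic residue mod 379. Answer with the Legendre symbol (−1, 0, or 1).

Reciprocity: 19 ≡ 3 and 379 ≡ 3 (mod 4), so (19/379) = −(379/19).
Reduce top mod 19: now compute (18/19).
Pull out 2: since 19 ≡ 3 (mod 8), (2/19) = -1.
Reciprocity: 9 ≡ 1 and 19 ≡ 3 (mod 4), so (9/19) = +(19/9).
Reduce top mod 9: now compute (1/9).
Reached (1/9) = 1. Collecting the sign flips along the way, the symbol is +1.

1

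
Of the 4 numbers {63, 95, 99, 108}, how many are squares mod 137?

(63/137) = +1 → QR.
(95/137) = -1 → non-residue.
(99/137) = +1 → QR.
(108/137) = -1 → non-residue.
Total quadratic residues among the 4: 2.

2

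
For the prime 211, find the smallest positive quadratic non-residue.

(2/211) = −1, so 2 is the smallest positive non-residue mod 211.

2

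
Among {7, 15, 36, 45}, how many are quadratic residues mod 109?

(7/109) = +1 → QR.
(15/109) = +1 → QR.
(36/109) = +1 → QR.
(45/109) = +1 → QR.
Total quadratic residues among the 4: 4.

4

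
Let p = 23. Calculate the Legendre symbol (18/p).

Pull out 2: since 23 ≡ 7 (mod 8), (2/23) = +1.
Reciprocity: 9 ≡ 1 and 23 ≡ 3 (mod 4), so (9/23) = +(23/9).
Reduce top mod 9: now compute (5/9).
Reciprocity: 5 ≡ 1 and 9 ≡ 1 (mod 4), so (5/9) = +(9/5).
Reduce top mod 5: now compute (4/5).
Pull out 2^2: since 5 ≡ 5 (mod 8), (2/5) = -1, so (2/5)^2 = +1.
Reached (1/5) = 1. Collecting the sign flips along the way, the symbol is +1.

1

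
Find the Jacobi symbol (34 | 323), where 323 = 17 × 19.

0

Pull out 2: since 323 ≡ 3 (mod 8), (2/323) = -1.
Reciprocity: 17 ≡ 1 and 323 ≡ 3 (mod 4), so (17/323) = +(323/17).
Reduce top mod 17: now compute (0/17).
Top reduces to 0: gcd > 1, so the symbol is 0.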